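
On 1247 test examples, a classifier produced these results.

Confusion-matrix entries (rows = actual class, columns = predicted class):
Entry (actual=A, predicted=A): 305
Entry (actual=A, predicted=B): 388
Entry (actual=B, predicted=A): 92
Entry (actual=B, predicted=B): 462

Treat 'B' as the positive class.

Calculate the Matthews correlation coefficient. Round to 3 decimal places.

0.292

MCC = (TP·TN − FP·FN) / √((TP+FP)(TP+FN)(TN+FP)(TN+FN))
Numerator = 462·305 − 388·92 = 105214
Denominator = √(850·554·693·397) = √129554478900 = 359936.7707
MCC = 105214 / 359936.7707 = 0.292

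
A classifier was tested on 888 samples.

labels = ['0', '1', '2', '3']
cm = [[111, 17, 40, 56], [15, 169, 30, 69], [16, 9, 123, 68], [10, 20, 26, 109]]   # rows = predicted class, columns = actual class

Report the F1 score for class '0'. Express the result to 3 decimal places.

0.590

Treat '0' as positive and all other classes as negative.
F1 score = 2·TP/(2·TP+FP+FN).
0: TP=111, FP=17+40+56=113, FN=15+16+10=41 → 222/376 = 0.5904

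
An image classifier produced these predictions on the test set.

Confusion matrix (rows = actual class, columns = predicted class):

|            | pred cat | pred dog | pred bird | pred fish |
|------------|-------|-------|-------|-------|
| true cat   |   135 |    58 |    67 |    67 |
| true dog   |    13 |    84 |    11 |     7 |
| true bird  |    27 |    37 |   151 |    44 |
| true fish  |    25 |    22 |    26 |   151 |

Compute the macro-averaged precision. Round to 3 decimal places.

0.562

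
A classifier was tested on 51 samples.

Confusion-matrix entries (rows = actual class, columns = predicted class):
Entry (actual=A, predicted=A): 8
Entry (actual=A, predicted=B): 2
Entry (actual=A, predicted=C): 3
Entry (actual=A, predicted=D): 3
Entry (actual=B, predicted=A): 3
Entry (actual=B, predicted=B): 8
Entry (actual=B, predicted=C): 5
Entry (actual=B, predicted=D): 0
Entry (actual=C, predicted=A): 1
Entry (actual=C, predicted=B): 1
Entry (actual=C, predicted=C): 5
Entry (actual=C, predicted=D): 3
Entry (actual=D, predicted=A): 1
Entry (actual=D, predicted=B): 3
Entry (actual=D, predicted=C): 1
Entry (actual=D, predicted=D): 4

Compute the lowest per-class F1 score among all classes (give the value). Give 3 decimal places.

0.417

Per-class F1 score (2·TP/(2·TP+FP+FN)):
  A: TP=8, FP=3+1+1=5, FN=2+3+3=8 → 16/29 = 0.5517
  B: TP=8, FP=2+1+3=6, FN=3+5+0=8 → 16/30 = 0.5333
  C: TP=5, FP=3+5+1=9, FN=1+1+3=5 → 10/24 = 0.4167
  D: TP=4, FP=3+0+3=6, FN=1+3+1=5 → 8/19 = 0.4211
Lowest is class 'C' with F1 score = 0.417.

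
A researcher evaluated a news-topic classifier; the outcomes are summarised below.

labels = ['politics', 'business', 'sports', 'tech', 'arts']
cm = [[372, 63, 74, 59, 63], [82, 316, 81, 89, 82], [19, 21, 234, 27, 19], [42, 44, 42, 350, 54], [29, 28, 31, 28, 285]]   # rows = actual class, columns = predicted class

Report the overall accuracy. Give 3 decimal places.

Accuracy = trace / total = (372+316+234+350+285=1557) / 2534 = 1557/2534 = 0.614

0.614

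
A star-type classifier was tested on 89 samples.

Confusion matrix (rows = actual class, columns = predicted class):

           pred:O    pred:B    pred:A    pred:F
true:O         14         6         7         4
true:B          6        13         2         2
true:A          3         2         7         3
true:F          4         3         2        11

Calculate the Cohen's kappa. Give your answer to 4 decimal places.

0.3320

Observed agreement pₒ = trace/N = 45/89 = 0.50562
Expected agreement pₑ = Σ (rowᵢ·colᵢ)/N² = (31·27 + 23·24 + 15·18 + 20·20)/89² = 0.25994
κ = (pₒ − pₑ)/(1 − pₑ) = (0.50562 − 0.25994)/(1 − 0.25994) = 0.3320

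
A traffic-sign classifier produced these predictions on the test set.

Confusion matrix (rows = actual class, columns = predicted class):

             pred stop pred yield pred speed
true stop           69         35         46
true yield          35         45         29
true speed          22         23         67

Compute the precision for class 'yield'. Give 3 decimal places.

0.437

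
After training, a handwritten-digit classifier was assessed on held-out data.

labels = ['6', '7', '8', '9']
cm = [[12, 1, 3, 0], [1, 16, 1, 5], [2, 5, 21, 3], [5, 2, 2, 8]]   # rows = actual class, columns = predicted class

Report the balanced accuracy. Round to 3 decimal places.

0.648

Balanced accuracy = mean of per-class recall.
  6: recall = 12/16 = 0.7500
  7: recall = 16/23 = 0.6957
  8: recall = 21/31 = 0.6774
  9: recall = 8/17 = 0.4706
Mean = (0.7500 + 0.6957 + 0.6774 + 0.4706) / 4 = 0.648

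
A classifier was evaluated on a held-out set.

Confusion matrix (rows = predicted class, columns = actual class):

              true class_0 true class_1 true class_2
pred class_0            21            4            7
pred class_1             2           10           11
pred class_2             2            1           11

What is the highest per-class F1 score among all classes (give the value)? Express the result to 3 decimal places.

Per-class F1 score (2·TP/(2·TP+FP+FN)):
  class_0: TP=21, FP=4+7=11, FN=2+2=4 → 42/57 = 0.7368
  class_1: TP=10, FP=2+11=13, FN=4+1=5 → 20/38 = 0.5263
  class_2: TP=11, FP=2+1=3, FN=7+11=18 → 22/43 = 0.5116
Highest is class 'class_0' with F1 score = 0.737.

0.737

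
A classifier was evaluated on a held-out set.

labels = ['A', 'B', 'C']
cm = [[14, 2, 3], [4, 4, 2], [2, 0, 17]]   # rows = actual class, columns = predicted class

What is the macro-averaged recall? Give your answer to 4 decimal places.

Per-class recall (TP/(TP+FN)):
  A: TP=14, FN=2+3=5 → 14/19 = 0.73684
  B: TP=4, FN=4+2=6 → 4/10 = 0.40000
  C: TP=17, FN=2+0=2 → 17/19 = 0.89474
Macro-recall = mean = (0.73684 + 0.40000 + 0.89474) / 3 = 0.6772

0.6772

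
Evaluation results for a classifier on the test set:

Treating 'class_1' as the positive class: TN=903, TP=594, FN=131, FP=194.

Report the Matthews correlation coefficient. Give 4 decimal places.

0.6347

MCC = (TP·TN − FP·FN) / √((TP+FP)(TP+FN)(TN+FP)(TN+FN))
Numerator = 594·903 − 194·131 = 510968
Denominator = √(788·725·1097·1034) = √648024447400 = 804999.6568
MCC = 510968 / 804999.6568 = 0.6347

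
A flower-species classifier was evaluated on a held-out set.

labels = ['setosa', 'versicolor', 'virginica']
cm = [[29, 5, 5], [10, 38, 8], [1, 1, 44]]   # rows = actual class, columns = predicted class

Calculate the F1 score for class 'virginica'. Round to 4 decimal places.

0.8544

Treat 'virginica' as positive and all other classes as negative.
F1 score = 2·TP/(2·TP+FP+FN).
virginica: TP=44, FP=5+8=13, FN=1+1=2 → 88/103 = 0.85437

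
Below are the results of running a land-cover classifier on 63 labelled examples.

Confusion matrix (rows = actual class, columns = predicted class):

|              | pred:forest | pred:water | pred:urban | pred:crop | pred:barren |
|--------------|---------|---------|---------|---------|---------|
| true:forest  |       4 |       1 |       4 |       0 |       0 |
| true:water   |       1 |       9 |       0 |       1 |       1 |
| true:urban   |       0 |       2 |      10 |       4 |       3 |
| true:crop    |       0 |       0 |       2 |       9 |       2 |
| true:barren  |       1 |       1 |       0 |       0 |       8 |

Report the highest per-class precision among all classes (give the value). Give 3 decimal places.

0.692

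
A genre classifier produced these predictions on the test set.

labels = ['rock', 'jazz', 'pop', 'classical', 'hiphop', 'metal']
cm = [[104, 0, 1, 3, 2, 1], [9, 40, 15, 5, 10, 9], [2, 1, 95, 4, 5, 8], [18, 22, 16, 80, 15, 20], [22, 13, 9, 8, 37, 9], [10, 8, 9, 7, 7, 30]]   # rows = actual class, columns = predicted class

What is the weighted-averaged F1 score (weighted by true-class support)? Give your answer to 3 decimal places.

Per-class F1 score (2·TP/(2·TP+FP+FN)):
  rock: TP=104, FP=9+2+18+22+10=61, FN=0+1+3+2+1=7 → 208/276 = 0.7536
  jazz: TP=40, FP=0+1+22+13+8=44, FN=9+15+5+10+9=48 → 80/172 = 0.4651
  pop: TP=95, FP=1+15+16+9+9=50, FN=2+1+4+5+8=20 → 190/260 = 0.7308
  classical: TP=80, FP=3+5+4+8+7=27, FN=18+22+16+15+20=91 → 160/278 = 0.5755
  hiphop: TP=37, FP=2+10+5+15+7=39, FN=22+13+9+8+9=61 → 74/174 = 0.4253
  metal: TP=30, FP=1+9+8+20+9=47, FN=10+8+9+7+7=41 → 60/148 = 0.4054
Weighted-F1 score = Σ (supportᵢ/N)·F1 scoreᵢ with N=654: (111/654)·0.7536 + (88/654)·0.4651 + (115/654)·0.7308 + (171/654)·0.5755 + (98/654)·0.4253 + (71/654)·0.4054 = 0.577

0.577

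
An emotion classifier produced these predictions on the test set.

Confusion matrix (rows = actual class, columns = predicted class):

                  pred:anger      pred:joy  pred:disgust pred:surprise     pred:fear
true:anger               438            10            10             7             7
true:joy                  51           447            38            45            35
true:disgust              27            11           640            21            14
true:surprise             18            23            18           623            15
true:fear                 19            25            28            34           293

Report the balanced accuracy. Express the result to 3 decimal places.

Balanced accuracy = mean of per-class recall.
  anger: recall = 438/472 = 0.9280
  joy: recall = 447/616 = 0.7256
  disgust: recall = 640/713 = 0.8976
  surprise: recall = 623/697 = 0.8938
  fear: recall = 293/399 = 0.7343
Mean = (0.9280 + 0.7256 + 0.8976 + 0.8938 + 0.7343) / 5 = 0.836

0.836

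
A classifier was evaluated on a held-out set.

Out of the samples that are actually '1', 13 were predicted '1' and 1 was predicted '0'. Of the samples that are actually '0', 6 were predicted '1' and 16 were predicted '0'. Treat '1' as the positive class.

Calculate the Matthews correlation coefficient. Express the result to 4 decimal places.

0.6404

MCC = (TP·TN − FP·FN) / √((TP+FP)(TP+FN)(TN+FP)(TN+FN))
Numerator = 13·16 − 6·1 = 202
Denominator = √(19·14·22·17) = √99484 = 315.4108
MCC = 202 / 315.4108 = 0.6404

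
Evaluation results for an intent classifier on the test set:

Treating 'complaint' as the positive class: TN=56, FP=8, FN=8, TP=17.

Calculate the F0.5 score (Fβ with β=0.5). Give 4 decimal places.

Fβ = (1+β²)·TP / ((1+β²)·TP + β²·FN + FP), with β²=1/4
= 1.25·17 / (1.25·17 + 0.25·8 + 8) = 0.6800

0.6800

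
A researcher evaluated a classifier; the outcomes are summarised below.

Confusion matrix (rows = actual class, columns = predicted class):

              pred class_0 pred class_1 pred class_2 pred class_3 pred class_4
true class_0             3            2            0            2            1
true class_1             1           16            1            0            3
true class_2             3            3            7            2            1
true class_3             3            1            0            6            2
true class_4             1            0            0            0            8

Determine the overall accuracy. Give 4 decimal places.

0.6061

Accuracy = trace / total = (3+16+7+6+8=40) / 66 = 40/66 = 0.6061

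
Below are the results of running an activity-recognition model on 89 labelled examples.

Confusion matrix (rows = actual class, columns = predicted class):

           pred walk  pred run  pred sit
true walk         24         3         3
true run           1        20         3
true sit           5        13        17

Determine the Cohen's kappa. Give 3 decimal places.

Observed agreement pₒ = trace/N = 61/89 = 0.6854
Expected agreement pₑ = Σ (rowᵢ·colᵢ)/N² = (30·30 + 24·36 + 35·23)/89² = 0.3243
κ = (pₒ − pₑ)/(1 − pₑ) = (0.6854 − 0.3243)/(1 − 0.3243) = 0.534

0.534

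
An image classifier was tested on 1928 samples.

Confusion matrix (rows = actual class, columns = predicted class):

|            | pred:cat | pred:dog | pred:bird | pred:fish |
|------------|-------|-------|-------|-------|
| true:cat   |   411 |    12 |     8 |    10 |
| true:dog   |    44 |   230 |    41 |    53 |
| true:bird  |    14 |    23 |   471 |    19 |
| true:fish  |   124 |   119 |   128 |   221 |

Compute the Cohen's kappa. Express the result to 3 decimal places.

Observed agreement pₒ = trace/N = 1333/1928 = 0.6914
Expected agreement pₑ = Σ (rowᵢ·colᵢ)/N² = (441·593 + 368·384 + 527·648 + 592·303)/1928² = 0.2485
κ = (pₒ − pₑ)/(1 − pₑ) = (0.6914 − 0.2485)/(1 − 0.2485) = 0.589

0.589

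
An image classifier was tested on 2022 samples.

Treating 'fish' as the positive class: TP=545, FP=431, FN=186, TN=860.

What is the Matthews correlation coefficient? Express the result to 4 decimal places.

0.3958

MCC = (TP·TN − FP·FN) / √((TP+FP)(TP+FN)(TN+FP)(TN+FN))
Numerator = 545·860 − 431·186 = 388534
Denominator = √(976·731·1291·1046) = √963440994016 = 981550.3013
MCC = 388534 / 981550.3013 = 0.3958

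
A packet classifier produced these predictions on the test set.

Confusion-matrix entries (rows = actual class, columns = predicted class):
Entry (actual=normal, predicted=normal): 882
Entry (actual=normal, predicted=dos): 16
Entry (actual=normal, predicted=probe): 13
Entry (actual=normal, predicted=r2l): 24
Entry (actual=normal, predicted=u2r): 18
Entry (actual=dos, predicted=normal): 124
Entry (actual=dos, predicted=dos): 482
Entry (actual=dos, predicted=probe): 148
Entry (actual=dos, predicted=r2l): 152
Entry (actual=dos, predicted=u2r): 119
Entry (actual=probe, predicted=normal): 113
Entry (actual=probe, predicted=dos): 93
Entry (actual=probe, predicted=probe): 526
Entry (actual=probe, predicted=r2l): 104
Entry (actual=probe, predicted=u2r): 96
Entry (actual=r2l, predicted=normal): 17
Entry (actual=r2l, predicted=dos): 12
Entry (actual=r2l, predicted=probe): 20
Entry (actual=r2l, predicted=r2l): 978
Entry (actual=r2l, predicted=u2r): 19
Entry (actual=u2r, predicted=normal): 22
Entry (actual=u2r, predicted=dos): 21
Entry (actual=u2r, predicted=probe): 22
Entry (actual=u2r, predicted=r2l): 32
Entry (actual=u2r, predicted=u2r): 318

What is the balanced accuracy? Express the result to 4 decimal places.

0.7323

Balanced accuracy = mean of per-class recall.
  normal: recall = 882/953 = 0.92550
  dos: recall = 482/1025 = 0.47024
  probe: recall = 526/932 = 0.56438
  r2l: recall = 978/1046 = 0.93499
  u2r: recall = 318/415 = 0.76627
Mean = (0.92550 + 0.47024 + 0.56438 + 0.93499 + 0.76627) / 5 = 0.7323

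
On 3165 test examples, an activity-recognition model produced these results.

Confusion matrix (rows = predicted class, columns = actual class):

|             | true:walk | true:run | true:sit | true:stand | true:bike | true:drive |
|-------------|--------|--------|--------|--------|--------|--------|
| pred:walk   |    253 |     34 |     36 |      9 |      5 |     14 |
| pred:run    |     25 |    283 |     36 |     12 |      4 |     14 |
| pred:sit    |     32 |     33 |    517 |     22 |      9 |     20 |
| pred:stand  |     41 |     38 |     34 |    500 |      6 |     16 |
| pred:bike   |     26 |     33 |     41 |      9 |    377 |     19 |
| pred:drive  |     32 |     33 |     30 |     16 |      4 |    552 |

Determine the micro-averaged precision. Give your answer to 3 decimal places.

Micro-averaging pools counts across classes: ΣTP=2482, ΣFP=683, ΣFN=683.
Micro-precision = TP/(TP+FP) on pooled counts = 0.784 (equals overall accuracy in single-label multiclass).

0.784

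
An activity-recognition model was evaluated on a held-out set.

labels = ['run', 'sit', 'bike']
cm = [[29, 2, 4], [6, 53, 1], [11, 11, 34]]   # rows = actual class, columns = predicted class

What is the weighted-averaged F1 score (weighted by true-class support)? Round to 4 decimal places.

Per-class F1 score (2·TP/(2·TP+FP+FN)):
  run: TP=29, FP=6+11=17, FN=2+4=6 → 58/81 = 0.71605
  sit: TP=53, FP=2+11=13, FN=6+1=7 → 106/126 = 0.84127
  bike: TP=34, FP=4+1=5, FN=11+11=22 → 68/95 = 0.71579
Weighted-F1 score = Σ (supportᵢ/N)·F1 scoreᵢ with N=151: (35/151)·0.71605 + (60/151)·0.84127 + (56/151)·0.71579 = 0.7657

0.7657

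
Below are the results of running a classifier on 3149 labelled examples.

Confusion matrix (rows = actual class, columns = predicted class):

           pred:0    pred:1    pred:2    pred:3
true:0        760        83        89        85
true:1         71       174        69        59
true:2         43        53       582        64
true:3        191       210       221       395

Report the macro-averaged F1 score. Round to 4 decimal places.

Per-class F1 score (2·TP/(2·TP+FP+FN)):
  0: TP=760, FP=71+43+191=305, FN=83+89+85=257 → 1520/2082 = 0.73007
  1: TP=174, FP=83+53+210=346, FN=71+69+59=199 → 348/893 = 0.38970
  2: TP=582, FP=89+69+221=379, FN=43+53+64=160 → 1164/1703 = 0.68350
  3: TP=395, FP=85+59+64=208, FN=191+210+221=622 → 790/1620 = 0.48765
Macro-F1 score = mean = (0.73007 + 0.38970 + 0.68350 + 0.48765) / 4 = 0.5727

0.5727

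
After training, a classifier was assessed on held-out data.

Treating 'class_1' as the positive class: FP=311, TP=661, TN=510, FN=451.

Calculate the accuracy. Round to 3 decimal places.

Accuracy = (TP+TN)/N = (661+510)/1933 = 0.606

0.606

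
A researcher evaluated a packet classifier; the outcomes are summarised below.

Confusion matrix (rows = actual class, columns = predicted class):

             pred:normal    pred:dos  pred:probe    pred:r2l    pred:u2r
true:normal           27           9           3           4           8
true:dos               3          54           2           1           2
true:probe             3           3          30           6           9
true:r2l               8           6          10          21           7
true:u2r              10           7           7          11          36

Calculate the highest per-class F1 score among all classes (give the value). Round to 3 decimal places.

Per-class F1 score (2·TP/(2·TP+FP+FN)):
  normal: TP=27, FP=3+3+8+10=24, FN=9+3+4+8=24 → 54/102 = 0.5294
  dos: TP=54, FP=9+3+6+7=25, FN=3+2+1+2=8 → 108/141 = 0.7660
  probe: TP=30, FP=3+2+10+7=22, FN=3+3+6+9=21 → 60/103 = 0.5825
  r2l: TP=21, FP=4+1+6+11=22, FN=8+6+10+7=31 → 42/95 = 0.4421
  u2r: TP=36, FP=8+2+9+7=26, FN=10+7+7+11=35 → 72/133 = 0.5414
Highest is class 'dos' with F1 score = 0.766.

0.766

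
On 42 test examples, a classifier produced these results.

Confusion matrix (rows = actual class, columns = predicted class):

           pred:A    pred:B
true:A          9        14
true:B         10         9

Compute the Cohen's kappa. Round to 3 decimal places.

-0.133

Observed agreement pₒ = trace/N = 18/42 = 0.4286
Expected agreement pₑ = Σ (rowᵢ·colᵢ)/N² = (23·19 + 19·23)/42² = 0.4955
κ = (pₒ − pₑ)/(1 − pₑ) = (0.4286 − 0.4955)/(1 − 0.4955) = -0.133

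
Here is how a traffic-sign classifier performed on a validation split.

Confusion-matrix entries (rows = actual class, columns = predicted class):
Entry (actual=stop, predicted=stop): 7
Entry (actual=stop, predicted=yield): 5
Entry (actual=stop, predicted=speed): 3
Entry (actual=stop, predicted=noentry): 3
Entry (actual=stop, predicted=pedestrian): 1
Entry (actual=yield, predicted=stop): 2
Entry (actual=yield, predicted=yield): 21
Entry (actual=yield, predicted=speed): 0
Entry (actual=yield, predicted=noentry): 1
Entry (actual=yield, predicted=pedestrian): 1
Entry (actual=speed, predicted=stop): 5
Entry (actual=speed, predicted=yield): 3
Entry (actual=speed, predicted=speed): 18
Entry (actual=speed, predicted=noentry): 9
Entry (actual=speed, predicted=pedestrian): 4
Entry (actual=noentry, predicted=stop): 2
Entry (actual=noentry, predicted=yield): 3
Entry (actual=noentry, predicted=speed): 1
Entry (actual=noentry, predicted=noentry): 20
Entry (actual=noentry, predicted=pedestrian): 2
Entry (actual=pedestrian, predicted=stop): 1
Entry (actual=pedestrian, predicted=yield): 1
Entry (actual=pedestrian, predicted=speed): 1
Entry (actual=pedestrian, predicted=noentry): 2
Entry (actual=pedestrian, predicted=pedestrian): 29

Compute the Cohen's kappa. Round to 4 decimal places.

Observed agreement pₒ = trace/N = 95/145 = 0.65517
Expected agreement pₑ = Σ (rowᵢ·colᵢ)/N² = (19·17 + 25·33 + 39·23 + 28·35 + 34·37)/145² = 0.20371
κ = (pₒ − pₑ)/(1 − pₑ) = (0.65517 − 0.20371)/(1 − 0.20371) = 0.5670

0.5670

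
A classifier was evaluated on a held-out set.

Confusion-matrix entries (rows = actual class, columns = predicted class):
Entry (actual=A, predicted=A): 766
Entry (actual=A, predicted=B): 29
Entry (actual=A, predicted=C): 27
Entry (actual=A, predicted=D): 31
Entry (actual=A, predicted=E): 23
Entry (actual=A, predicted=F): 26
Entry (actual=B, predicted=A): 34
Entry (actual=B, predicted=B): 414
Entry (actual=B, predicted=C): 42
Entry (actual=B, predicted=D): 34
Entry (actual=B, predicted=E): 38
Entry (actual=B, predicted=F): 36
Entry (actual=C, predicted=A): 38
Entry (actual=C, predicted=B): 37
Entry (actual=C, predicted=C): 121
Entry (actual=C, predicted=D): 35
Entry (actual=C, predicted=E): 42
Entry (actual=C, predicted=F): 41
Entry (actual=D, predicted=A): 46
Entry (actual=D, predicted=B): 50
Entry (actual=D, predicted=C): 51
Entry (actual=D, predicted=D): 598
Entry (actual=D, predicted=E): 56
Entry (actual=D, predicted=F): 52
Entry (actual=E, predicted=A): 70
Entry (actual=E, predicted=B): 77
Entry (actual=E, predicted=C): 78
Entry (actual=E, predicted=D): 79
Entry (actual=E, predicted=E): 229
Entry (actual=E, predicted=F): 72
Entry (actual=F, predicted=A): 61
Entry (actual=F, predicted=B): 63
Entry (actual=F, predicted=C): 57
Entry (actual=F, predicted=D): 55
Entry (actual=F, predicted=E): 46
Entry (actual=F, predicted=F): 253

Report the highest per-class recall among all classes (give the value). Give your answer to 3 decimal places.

Per-class recall (TP/(TP+FN)):
  A: TP=766, FN=29+27+31+23+26=136 → 766/902 = 0.8492
  B: TP=414, FN=34+42+34+38+36=184 → 414/598 = 0.6923
  C: TP=121, FN=38+37+35+42+41=193 → 121/314 = 0.3854
  D: TP=598, FN=46+50+51+56+52=255 → 598/853 = 0.7011
  E: TP=229, FN=70+77+78+79+72=376 → 229/605 = 0.3785
  F: TP=253, FN=61+63+57+55+46=282 → 253/535 = 0.4729
Highest is class 'A' with recall = 0.849.

0.849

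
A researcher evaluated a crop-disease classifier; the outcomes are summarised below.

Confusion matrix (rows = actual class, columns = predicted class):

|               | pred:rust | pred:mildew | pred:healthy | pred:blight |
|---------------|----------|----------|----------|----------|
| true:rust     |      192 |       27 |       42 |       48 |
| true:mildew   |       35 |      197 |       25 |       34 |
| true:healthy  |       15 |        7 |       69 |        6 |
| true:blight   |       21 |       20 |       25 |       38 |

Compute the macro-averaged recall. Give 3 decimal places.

0.594

Per-class recall (TP/(TP+FN)):
  rust: TP=192, FN=27+42+48=117 → 192/309 = 0.6214
  mildew: TP=197, FN=35+25+34=94 → 197/291 = 0.6770
  healthy: TP=69, FN=15+7+6=28 → 69/97 = 0.7113
  blight: TP=38, FN=21+20+25=66 → 38/104 = 0.3654
Macro-recall = mean = (0.6214 + 0.6770 + 0.7113 + 0.3654) / 4 = 0.594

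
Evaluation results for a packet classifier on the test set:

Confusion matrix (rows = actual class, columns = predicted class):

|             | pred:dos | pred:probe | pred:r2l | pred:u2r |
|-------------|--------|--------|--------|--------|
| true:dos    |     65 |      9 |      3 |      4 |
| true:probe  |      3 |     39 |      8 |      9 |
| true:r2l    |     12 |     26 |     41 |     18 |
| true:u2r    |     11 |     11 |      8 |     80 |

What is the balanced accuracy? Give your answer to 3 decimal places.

0.653

Balanced accuracy = mean of per-class recall.
  dos: recall = 65/81 = 0.8025
  probe: recall = 39/59 = 0.6610
  r2l: recall = 41/97 = 0.4227
  u2r: recall = 80/110 = 0.7273
Mean = (0.8025 + 0.6610 + 0.4227 + 0.7273) / 4 = 0.653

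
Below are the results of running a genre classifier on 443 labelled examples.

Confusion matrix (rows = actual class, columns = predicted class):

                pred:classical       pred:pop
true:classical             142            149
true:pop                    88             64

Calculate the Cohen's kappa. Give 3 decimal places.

-0.083

Observed agreement pₒ = trace/N = 206/443 = 0.4650
Expected agreement pₑ = Σ (rowᵢ·colᵢ)/N² = (291·230 + 152·213)/443² = 0.5060
κ = (pₒ − pₑ)/(1 − pₑ) = (0.4650 − 0.5060)/(1 − 0.5060) = -0.083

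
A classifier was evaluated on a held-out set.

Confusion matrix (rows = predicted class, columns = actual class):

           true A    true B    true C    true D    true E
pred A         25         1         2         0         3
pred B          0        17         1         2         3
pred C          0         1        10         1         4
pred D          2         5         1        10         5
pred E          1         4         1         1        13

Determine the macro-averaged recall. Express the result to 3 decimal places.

Per-class recall (TP/(TP+FN)):
  A: TP=25, FN=0+0+2+1=3 → 25/28 = 0.8929
  B: TP=17, FN=1+1+5+4=11 → 17/28 = 0.6071
  C: TP=10, FN=2+1+1+1=5 → 10/15 = 0.6667
  D: TP=10, FN=0+2+1+1=4 → 10/14 = 0.7143
  E: TP=13, FN=3+3+4+5=15 → 13/28 = 0.4643
Macro-recall = mean = (0.8929 + 0.6071 + 0.6667 + 0.7143 + 0.4643) / 5 = 0.669

0.669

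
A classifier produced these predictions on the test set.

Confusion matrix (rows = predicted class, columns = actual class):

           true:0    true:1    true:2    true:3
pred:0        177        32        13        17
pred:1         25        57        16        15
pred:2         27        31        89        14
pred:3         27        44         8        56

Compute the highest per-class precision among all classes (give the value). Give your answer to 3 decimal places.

Per-class precision (TP/(TP+FP)):
  0: TP=177, FP=32+13+17=62 → 177/239 = 0.7406
  1: TP=57, FP=25+16+15=56 → 57/113 = 0.5044
  2: TP=89, FP=27+31+14=72 → 89/161 = 0.5528
  3: TP=56, FP=27+44+8=79 → 56/135 = 0.4148
Highest is class '0' with precision = 0.741.

0.741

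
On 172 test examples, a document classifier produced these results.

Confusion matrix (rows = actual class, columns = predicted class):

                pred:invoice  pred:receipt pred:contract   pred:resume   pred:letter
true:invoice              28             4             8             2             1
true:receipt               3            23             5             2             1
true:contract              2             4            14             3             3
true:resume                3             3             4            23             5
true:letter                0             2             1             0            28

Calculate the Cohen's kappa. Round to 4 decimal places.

Observed agreement pₒ = trace/N = 116/172 = 0.67442
Expected agreement pₑ = Σ (rowᵢ·colᵢ)/N² = (43·36 + 34·36 + 26·32 + 38·30 + 31·38)/172² = 0.20018
κ = (pₒ − pₑ)/(1 − pₑ) = (0.67442 − 0.20018)/(1 − 0.20018) = 0.5929

0.5929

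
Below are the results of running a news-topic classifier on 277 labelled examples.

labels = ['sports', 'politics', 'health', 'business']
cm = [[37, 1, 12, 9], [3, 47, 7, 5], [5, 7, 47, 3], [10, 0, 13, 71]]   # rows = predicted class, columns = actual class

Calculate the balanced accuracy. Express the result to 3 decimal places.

Balanced accuracy = mean of per-class recall.
  sports: recall = 37/55 = 0.6727
  politics: recall = 47/55 = 0.8545
  health: recall = 47/79 = 0.5949
  business: recall = 71/88 = 0.8068
Mean = (0.6727 + 0.8545 + 0.5949 + 0.8068) / 4 = 0.732

0.732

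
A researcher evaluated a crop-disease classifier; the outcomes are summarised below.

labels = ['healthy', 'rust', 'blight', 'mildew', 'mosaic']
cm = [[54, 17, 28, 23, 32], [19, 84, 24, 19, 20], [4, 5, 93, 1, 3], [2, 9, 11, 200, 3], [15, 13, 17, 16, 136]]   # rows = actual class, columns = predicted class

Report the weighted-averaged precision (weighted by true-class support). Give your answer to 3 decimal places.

Per-class precision (TP/(TP+FP)):
  healthy: TP=54, FP=19+4+2+15=40 → 54/94 = 0.5745
  rust: TP=84, FP=17+5+9+13=44 → 84/128 = 0.6563
  blight: TP=93, FP=28+24+11+17=80 → 93/173 = 0.5376
  mildew: TP=200, FP=23+19+1+16=59 → 200/259 = 0.7722
  mosaic: TP=136, FP=32+20+3+3=58 → 136/194 = 0.7010
Weighted-precision = Σ (supportᵢ/N)·precisionᵢ with N=848: (154/848)·0.5745 + (166/848)·0.6563 + (106/848)·0.5376 + (225/848)·0.7722 + (197/848)·0.7010 = 0.668

0.668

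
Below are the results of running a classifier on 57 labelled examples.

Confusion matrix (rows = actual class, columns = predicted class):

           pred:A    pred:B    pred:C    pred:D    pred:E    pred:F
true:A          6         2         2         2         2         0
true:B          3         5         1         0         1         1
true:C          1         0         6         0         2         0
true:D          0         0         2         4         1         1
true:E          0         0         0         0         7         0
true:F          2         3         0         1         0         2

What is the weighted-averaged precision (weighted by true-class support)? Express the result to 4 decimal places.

Per-class precision (TP/(TP+FP)):
  A: TP=6, FP=3+1+0+0+2=6 → 6/12 = 0.50000
  B: TP=5, FP=2+0+0+0+3=5 → 5/10 = 0.50000
  C: TP=6, FP=2+1+2+0+0=5 → 6/11 = 0.54545
  D: TP=4, FP=2+0+0+0+1=3 → 4/7 = 0.57143
  E: TP=7, FP=2+1+2+1+0=6 → 7/13 = 0.53846
  F: TP=2, FP=0+1+0+1+0=2 → 2/4 = 0.50000
Weighted-precision = Σ (supportᵢ/N)·precisionᵢ with N=57: (14/57)·0.50000 + (11/57)·0.50000 + (9/57)·0.54545 + (8/57)·0.57143 + (7/57)·0.53846 + (8/57)·0.50000 = 0.5219

0.5219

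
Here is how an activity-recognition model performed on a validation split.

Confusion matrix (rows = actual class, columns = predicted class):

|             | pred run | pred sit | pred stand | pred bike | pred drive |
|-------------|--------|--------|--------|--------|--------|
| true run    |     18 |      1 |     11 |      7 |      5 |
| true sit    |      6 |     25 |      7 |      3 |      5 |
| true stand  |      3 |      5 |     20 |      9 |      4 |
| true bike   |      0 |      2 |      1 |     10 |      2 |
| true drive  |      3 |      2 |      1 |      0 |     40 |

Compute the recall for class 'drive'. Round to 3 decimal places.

0.870

Treat 'drive' as positive and all other classes as negative.
recall = TP/(TP+FN).
drive: TP=40, FN=3+2+1+0=6 → 40/46 = 0.8696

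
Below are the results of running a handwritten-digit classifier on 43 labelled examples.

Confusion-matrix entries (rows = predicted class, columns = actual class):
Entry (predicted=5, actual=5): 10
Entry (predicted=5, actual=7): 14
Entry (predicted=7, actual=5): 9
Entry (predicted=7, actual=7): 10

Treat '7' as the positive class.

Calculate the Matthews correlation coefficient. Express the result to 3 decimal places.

-0.057

MCC = (TP·TN − FP·FN) / √((TP+FP)(TP+FN)(TN+FP)(TN+FN))
Numerator = 10·10 − 9·14 = -26
Denominator = √(19·24·19·24) = √207936 = 456.0000
MCC = -26 / 456.0000 = -0.057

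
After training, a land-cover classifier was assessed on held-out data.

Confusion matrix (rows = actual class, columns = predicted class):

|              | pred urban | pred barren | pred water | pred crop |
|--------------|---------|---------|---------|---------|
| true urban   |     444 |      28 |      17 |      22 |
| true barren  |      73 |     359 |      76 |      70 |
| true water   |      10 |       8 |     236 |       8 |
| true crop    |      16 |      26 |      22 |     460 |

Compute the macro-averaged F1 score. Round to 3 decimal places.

Per-class F1 score (2·TP/(2·TP+FP+FN)):
  urban: TP=444, FP=73+10+16=99, FN=28+17+22=67 → 888/1054 = 0.8425
  barren: TP=359, FP=28+8+26=62, FN=73+76+70=219 → 718/999 = 0.7187
  water: TP=236, FP=17+76+22=115, FN=10+8+8=26 → 472/613 = 0.7700
  crop: TP=460, FP=22+70+8=100, FN=16+26+22=64 → 920/1084 = 0.8487
Macro-F1 score = mean = (0.8425 + 0.7187 + 0.7700 + 0.8487) / 4 = 0.795

0.795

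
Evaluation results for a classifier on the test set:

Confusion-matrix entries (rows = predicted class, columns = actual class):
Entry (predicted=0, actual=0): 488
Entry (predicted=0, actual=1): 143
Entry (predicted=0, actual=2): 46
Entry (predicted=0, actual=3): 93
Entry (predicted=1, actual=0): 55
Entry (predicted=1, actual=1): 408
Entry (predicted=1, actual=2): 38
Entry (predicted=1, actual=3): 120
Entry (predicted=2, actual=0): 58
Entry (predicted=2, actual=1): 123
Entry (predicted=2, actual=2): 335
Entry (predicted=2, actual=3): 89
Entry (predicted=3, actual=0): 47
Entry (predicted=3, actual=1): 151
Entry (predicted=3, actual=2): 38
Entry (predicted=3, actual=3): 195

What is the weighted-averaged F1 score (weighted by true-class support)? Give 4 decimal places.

Per-class F1 score (2·TP/(2·TP+FP+FN)):
  0: TP=488, FP=143+46+93=282, FN=55+58+47=160 → 976/1418 = 0.68829
  1: TP=408, FP=55+38+120=213, FN=143+123+151=417 → 816/1446 = 0.56432
  2: TP=335, FP=58+123+89=270, FN=46+38+38=122 → 670/1062 = 0.63089
  3: TP=195, FP=47+151+38=236, FN=93+120+89=302 → 390/928 = 0.42026
Weighted-F1 score = Σ (supportᵢ/N)·F1 scoreᵢ with N=2427: (648/2427)·0.68829 + (825/2427)·0.56432 + (457/2427)·0.63089 + (497/2427)·0.42026 = 0.5805

0.5805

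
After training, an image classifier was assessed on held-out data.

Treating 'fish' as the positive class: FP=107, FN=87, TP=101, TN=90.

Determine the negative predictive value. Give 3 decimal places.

NPV = TN/(TN+FN) = 90/(90+87) = 0.508

0.508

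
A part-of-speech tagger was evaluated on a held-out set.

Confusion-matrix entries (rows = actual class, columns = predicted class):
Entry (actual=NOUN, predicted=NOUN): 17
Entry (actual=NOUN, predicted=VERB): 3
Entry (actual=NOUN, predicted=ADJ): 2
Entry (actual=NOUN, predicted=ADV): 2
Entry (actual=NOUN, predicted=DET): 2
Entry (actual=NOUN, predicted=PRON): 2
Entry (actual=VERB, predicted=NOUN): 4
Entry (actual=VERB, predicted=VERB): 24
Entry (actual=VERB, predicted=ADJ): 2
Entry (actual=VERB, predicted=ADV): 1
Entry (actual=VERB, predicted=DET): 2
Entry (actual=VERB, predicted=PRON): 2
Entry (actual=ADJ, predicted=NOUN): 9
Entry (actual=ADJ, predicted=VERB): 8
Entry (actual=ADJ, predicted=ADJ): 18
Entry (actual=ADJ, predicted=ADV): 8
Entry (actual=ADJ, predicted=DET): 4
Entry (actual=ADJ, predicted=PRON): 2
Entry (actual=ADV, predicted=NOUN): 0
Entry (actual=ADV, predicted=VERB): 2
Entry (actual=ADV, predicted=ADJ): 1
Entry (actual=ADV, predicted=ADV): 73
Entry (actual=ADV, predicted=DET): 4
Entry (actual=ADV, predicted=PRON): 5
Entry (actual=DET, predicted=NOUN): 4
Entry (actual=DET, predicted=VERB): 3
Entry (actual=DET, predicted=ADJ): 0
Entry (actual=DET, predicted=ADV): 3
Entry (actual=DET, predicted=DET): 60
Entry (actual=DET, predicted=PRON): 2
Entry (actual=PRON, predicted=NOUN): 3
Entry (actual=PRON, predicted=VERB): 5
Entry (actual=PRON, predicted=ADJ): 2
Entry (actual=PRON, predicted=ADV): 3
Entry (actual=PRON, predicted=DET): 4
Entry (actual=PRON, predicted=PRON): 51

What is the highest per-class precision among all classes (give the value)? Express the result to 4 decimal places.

0.8111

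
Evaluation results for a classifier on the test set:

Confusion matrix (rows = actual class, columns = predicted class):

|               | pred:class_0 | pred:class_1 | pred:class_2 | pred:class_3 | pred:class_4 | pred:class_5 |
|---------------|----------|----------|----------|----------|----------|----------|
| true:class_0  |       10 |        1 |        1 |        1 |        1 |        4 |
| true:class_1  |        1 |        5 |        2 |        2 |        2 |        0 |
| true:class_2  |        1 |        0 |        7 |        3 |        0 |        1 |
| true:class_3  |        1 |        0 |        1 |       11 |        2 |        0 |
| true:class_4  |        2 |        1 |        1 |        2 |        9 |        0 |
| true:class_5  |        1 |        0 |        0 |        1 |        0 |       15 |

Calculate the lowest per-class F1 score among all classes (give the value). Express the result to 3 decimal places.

Per-class F1 score (2·TP/(2·TP+FP+FN)):
  class_0: TP=10, FP=1+1+1+2+1=6, FN=1+1+1+1+4=8 → 20/34 = 0.5882
  class_1: TP=5, FP=1+0+0+1+0=2, FN=1+2+2+2+0=7 → 10/19 = 0.5263
  class_2: TP=7, FP=1+2+1+1+0=5, FN=1+0+3+0+1=5 → 14/24 = 0.5833
  class_3: TP=11, FP=1+2+3+2+1=9, FN=1+0+1+2+0=4 → 22/35 = 0.6286
  class_4: TP=9, FP=1+2+0+2+0=5, FN=2+1+1+2+0=6 → 18/29 = 0.6207
  class_5: TP=15, FP=4+0+1+0+0=5, FN=1+0+0+1+0=2 → 30/37 = 0.8108
Lowest is class 'class_1' with F1 score = 0.526.

0.526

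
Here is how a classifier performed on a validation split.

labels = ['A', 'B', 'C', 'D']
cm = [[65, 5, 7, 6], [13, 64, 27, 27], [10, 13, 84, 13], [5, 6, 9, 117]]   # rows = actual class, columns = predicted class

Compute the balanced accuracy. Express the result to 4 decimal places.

Balanced accuracy = mean of per-class recall.
  A: recall = 65/83 = 0.78313
  B: recall = 64/131 = 0.48855
  C: recall = 84/120 = 0.70000
  D: recall = 117/137 = 0.85401
Mean = (0.78313 + 0.48855 + 0.70000 + 0.85401) / 4 = 0.7064

0.7064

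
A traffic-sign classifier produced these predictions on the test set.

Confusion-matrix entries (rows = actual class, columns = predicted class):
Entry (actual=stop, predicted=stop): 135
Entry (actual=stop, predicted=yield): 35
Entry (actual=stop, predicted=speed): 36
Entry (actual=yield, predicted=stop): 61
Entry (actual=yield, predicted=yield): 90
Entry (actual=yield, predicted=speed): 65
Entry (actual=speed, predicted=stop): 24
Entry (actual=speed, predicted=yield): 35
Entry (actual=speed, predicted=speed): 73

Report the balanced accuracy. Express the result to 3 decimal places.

Balanced accuracy = mean of per-class recall.
  stop: recall = 135/206 = 0.6553
  yield: recall = 90/216 = 0.4167
  speed: recall = 73/132 = 0.5530
Mean = (0.6553 + 0.4167 + 0.5530) / 3 = 0.542

0.542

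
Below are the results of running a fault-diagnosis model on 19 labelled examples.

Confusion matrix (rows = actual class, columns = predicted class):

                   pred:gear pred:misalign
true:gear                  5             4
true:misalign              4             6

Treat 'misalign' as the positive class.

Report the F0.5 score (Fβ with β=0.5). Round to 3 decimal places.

0.600

Fβ = (1+β²)·TP / ((1+β²)·TP + β²·FN + FP), with β²=1/4
= 1.25·6 / (1.25·6 + 0.25·4 + 4) = 0.600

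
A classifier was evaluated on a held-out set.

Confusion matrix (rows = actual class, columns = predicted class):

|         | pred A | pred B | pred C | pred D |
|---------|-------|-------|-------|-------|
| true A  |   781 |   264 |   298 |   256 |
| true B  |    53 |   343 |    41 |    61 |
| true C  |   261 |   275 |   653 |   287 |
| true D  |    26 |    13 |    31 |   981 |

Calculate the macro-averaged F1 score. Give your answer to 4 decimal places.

0.5834

Per-class F1 score (2·TP/(2·TP+FP+FN)):
  A: TP=781, FP=53+261+26=340, FN=264+298+256=818 → 1562/2720 = 0.57426
  B: TP=343, FP=264+275+13=552, FN=53+41+61=155 → 686/1393 = 0.49246
  C: TP=653, FP=298+41+31=370, FN=261+275+287=823 → 1306/2499 = 0.52261
  D: TP=981, FP=256+61+287=604, FN=26+13+31=70 → 1962/2636 = 0.74431
Macro-F1 score = mean = (0.57426 + 0.49246 + 0.52261 + 0.74431) / 4 = 0.5834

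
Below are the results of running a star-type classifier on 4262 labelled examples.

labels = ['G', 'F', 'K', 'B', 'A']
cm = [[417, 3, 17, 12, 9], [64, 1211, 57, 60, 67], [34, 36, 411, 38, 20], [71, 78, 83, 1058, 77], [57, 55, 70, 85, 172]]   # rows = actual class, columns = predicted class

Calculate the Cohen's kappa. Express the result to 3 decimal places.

Observed agreement pₒ = trace/N = 3269/4262 = 0.7670
Expected agreement pₑ = Σ (rowᵢ·colᵢ)/N² = (458·643 + 1459·1383 + 539·638 + 1367·1253 + 439·345)/4262² = 0.2489
κ = (pₒ − pₑ)/(1 − pₑ) = (0.7670 − 0.2489)/(1 − 0.2489) = 0.690

0.690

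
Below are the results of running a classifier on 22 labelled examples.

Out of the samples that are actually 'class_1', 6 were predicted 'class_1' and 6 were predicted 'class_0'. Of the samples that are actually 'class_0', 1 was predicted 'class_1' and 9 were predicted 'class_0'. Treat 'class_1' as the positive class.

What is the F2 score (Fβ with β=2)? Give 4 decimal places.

Fβ = (1+β²)·TP / ((1+β²)·TP + β²·FN + FP), with β²=4
= 5·6 / (5·6 + 4·6 + 1) = 0.5455

0.5455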